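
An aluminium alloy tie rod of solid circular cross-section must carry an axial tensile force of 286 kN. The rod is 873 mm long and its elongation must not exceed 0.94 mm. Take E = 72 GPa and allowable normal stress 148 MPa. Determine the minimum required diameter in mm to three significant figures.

68.5 mm

Required area A ≥ P/σ_allow = 286000/148 = 1932 mm².
For a solid circular section, d ≥ √(4A/π) = 49.6 mm.
Elongation limit: A ≥ PL/(Eδ_allow) = 286000·873/(72000·0.94) = 3689 mm² ⇒ d ≥ 68.54 mm.
The elongation limit governs.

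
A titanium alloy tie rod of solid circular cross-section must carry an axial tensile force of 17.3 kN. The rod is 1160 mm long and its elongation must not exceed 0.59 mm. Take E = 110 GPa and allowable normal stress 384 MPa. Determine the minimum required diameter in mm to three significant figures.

19.8 mm

Required area A ≥ P/σ_allow = 17300/384 = 45.05 mm².
For a solid circular section, d ≥ √(4A/π) = 7.574 mm.
Elongation limit: A ≥ PL/(Eδ_allow) = 17300·1160/(110000·0.59) = 309.2 mm² ⇒ d ≥ 19.84 mm.
The elongation limit governs.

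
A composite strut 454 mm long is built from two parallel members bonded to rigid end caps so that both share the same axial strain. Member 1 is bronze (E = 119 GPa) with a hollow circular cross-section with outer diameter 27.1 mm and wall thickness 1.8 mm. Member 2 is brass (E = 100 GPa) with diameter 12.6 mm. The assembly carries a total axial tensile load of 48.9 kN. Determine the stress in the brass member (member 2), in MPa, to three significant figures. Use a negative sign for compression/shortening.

166 MPa

A_1 = 143.1 mm².
A_2 = 124.7 mm².
Equal strain + equilibrium ⇒ each member carries load in proportion to AE: A₁E₁ = 17030000 N, A₂E₂ = 12470000 N, ΣAE = 29490000 N.
σ₂ = P·E₂/ΣAE = 48900·100000/29490000 = 165.8 MPa.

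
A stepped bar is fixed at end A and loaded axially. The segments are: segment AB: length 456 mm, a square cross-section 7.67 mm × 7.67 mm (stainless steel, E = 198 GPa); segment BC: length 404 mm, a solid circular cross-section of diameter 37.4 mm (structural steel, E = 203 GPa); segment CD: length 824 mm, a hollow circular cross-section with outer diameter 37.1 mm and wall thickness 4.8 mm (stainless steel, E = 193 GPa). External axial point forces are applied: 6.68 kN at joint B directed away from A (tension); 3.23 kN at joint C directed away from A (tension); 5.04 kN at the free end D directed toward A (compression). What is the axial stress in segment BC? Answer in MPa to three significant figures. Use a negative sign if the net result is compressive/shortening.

-1.65 MPa

Internal axial forces (sectioning from the free end, tension +): N_CD = -5.04 kN, N_BC = -1.81 kN, N_AB = 4.87 kN.
A_BC = 1099 mm².
σ_BC = N_BC/A_BC = -1810/1099 = -1.648 MPa.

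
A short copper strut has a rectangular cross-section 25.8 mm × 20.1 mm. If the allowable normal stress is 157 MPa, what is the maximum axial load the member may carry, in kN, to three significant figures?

A = 518.6 mm².
P_max = σ_allow · A = 157 · 518.6 = 81420 N = 81.42 kN.

81.4 kN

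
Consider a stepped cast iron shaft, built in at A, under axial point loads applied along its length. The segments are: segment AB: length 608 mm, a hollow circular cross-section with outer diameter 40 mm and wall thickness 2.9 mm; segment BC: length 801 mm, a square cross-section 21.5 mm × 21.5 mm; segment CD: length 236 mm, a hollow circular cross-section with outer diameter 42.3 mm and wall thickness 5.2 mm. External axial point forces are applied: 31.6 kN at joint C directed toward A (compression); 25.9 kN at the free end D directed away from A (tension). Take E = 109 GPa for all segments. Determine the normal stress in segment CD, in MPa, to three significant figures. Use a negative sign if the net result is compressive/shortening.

42.7 MPa

Internal axial forces (sectioning from the free end, tension +): N_CD = 25.9 kN, N_BC = -5.7 kN, N_AB = -5.7 kN.
A_CD = 606.1 mm².
σ_CD = N_CD/A_CD = 25900/606.1 = 42.73 MPa.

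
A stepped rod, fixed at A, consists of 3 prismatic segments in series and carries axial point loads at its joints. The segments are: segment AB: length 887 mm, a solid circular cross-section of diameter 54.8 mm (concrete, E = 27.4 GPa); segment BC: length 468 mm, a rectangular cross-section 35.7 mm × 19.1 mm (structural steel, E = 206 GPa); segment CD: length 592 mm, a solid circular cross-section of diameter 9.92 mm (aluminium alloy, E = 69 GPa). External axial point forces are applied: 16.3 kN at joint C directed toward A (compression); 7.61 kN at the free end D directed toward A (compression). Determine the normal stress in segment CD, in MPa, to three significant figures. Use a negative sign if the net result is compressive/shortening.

-98.5 MPa

Internal axial forces (sectioning from the free end, tension +): N_CD = -7.61 kN, N_BC = -23.91 kN, N_AB = -23.91 kN.
A_CD = 77.29 mm².
σ_CD = N_CD/A_CD = -7610/77.29 = -98.46 MPa.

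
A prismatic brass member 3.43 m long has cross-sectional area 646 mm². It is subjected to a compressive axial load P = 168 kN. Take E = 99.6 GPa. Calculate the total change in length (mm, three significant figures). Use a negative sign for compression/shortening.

δ_mech = NL/(AE) = -168000·3430/(646·99600) = -8.956 mm.

-8.96 mm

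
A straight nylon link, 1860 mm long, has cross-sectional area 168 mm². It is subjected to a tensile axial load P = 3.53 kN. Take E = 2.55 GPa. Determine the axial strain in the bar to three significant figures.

σ = N/A = 21.01 MPa; ε = σ/E = 21.01/2550 = 8.240e-03.

0.00824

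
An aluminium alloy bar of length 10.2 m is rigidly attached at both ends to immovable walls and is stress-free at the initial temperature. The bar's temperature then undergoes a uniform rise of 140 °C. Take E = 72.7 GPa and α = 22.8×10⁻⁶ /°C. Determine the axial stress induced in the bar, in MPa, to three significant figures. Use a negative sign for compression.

-232 MPa

Free thermal expansion αLΔT = 22.8e-6 · 10200 · 140 = 32.56 mm.
The walls impose strain ε = −(32.56)/10200 = -3.1920e-03; σ = Eε = 72700 · -3.1920e-03 = -232.1 MPa.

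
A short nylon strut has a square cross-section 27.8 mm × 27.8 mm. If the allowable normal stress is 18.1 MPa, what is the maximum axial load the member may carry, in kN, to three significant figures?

14.0 kN

A = 772.8 mm².
P_max = σ_allow · A = 18.1 · 772.8 = 13990 N = 13.99 kN.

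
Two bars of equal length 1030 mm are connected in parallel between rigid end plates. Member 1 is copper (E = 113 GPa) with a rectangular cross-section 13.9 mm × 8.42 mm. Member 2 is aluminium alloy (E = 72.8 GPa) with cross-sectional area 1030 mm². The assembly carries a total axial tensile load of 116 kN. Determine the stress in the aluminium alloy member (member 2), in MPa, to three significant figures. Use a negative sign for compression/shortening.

95.7 MPa

A_1 = 117 mm².
Equal strain + equilibrium ⇒ each member carries load in proportion to AE: A₁E₁ = 13230000 N, A₂E₂ = 74980000 N, ΣAE = 88210000 N.
σ₂ = P·E₂/ΣAE = 116000·72800/88210000 = 95.74 MPa.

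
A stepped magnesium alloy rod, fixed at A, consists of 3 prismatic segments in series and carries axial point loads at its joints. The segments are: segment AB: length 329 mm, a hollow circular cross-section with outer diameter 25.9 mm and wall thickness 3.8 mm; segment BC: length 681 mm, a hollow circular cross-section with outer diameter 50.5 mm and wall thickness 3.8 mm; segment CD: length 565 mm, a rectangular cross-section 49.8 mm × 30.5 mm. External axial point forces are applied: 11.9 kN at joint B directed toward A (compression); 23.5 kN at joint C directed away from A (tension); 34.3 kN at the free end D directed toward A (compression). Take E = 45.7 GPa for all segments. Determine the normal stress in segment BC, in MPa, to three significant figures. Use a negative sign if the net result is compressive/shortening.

Internal axial forces (sectioning from the free end, tension +): N_CD = -34.3 kN, N_BC = -10.8 kN, N_AB = -22.7 kN.
A_BC = 557.5 mm².
σ_BC = N_BC/A_BC = -10800/557.5 = -19.37 MPa.

-19.4 MPa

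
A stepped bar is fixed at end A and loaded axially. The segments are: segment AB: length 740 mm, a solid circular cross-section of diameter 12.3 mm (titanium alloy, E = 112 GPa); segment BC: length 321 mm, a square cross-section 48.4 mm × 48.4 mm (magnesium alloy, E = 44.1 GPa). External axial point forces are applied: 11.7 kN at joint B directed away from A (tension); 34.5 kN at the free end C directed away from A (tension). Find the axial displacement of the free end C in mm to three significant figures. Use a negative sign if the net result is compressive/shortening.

Internal axial forces (sectioning from the free end, tension +): N_BC = 34.5 kN, N_AB = 46.2 kN.
A_AB = 118.8 mm².
A_BC = 2343 mm².
δ_AB = 46200·740/(118.8·112000) = 2.569 mm
δ_BC = 34500·321/(2343·44100) = 0.1072 mm
δ = Σδ_i = 2.676 mm.

2.68 mm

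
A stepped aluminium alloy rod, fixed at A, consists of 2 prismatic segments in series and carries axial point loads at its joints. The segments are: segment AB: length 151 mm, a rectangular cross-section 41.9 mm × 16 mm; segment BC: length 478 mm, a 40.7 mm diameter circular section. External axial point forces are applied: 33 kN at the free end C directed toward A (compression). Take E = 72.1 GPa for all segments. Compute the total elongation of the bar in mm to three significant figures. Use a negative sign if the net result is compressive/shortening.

-0.271 mm

Internal axial forces (sectioning from the free end, tension +): N_BC = -33 kN, N_AB = -33 kN.
A_AB = 670.4 mm².
A_BC = 1301 mm².
δ_AB = -33000·151/(670.4·72100) = -0.1031 mm
δ_BC = -33000·478/(1301·72100) = -0.1682 mm
δ = Σδ_i = -0.2713 mm.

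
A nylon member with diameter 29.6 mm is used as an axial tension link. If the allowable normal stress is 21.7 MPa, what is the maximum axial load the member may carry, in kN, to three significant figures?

14.9 kN

A = 688.1 mm².
P_max = σ_allow · A = 21.7 · 688.1 = 14930 N = 14.93 kN.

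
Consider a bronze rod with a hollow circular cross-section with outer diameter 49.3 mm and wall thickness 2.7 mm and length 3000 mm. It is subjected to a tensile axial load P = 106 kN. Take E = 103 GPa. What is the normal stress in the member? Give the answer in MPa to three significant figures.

A = 395.3 mm².
σ = N/A = 106000/395.3 = 268.2 MPa.

268 MPa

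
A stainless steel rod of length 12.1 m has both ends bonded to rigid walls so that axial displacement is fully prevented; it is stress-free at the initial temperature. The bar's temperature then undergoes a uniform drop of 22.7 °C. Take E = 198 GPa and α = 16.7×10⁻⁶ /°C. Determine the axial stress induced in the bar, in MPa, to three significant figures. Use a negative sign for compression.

Free thermal expansion αLΔT = 16.7e-6 · 12100 · -22.7 = -4.587 mm.
The walls impose strain ε = −(-4.587)/12100 = 3.7909e-04; σ = Eε = 198000 · 3.7909e-04 = 75.06 MPa.

75.1 MPa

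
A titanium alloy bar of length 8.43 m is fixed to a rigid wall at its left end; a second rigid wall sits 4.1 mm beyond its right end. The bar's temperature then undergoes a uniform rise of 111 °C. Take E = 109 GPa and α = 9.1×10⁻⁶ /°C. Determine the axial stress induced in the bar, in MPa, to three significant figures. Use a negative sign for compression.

-57.1 MPa

Free thermal expansion αLΔT = 9.1e-6 · 8430 · 111 = 8.515 mm.
The walls engage after the gap closes; constrained expansion = 8.515 − 4.1 = 4.415 mm.
The walls impose strain ε = −(4.415)/8430 = -5.2374e-04; σ = Eε = 109000 · -5.2374e-04 = -57.09 MPa.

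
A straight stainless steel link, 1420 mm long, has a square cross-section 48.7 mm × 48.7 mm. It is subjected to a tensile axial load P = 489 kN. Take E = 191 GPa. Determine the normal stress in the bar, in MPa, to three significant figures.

A = 2372 mm².
σ = N/A = 489000/2372 = 206.2 MPa.

206 MPa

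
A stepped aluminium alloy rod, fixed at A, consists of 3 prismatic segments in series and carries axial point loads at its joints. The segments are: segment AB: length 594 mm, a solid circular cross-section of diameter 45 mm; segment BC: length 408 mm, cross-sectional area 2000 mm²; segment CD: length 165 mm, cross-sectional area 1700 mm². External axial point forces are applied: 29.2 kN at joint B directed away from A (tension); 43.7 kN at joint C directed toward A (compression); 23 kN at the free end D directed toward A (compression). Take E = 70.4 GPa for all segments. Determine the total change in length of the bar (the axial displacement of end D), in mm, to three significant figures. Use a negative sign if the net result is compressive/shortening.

Internal axial forces (sectioning from the free end, tension +): N_CD = -23 kN, N_BC = -66.7 kN, N_AB = -37.5 kN.
A_AB = 1590 mm².
δ_AB = -37500·594/(1590·70400) = -0.1989 mm
δ_BC = -66700·408/(2000·70400) = -0.1933 mm
δ_CD = -23000·165/(1700·70400) = -0.03171 mm
δ = Σδ_i = -0.4239 mm.

-0.424 mm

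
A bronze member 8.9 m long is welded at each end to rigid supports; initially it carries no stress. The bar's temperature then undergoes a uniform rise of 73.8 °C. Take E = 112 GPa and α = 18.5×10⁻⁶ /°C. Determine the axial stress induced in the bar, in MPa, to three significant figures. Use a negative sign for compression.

-153 MPa

Free thermal expansion αLΔT = 18.5e-6 · 8900 · 73.8 = 12.15 mm.
The walls impose strain ε = −(12.15)/8900 = -1.3653e-03; σ = Eε = 112000 · -1.3653e-03 = -152.9 MPa.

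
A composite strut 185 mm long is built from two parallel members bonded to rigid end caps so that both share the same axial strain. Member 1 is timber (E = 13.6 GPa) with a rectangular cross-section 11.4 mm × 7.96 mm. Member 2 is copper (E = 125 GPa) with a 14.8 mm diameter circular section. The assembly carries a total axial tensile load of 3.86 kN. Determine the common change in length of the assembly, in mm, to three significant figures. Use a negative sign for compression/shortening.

0.0314 mm

A_1 = 90.74 mm².
A_2 = 172 mm².
Equal strain + equilibrium ⇒ each member carries load in proportion to AE: A₁E₁ = 1234000 N, A₂E₂ = 21500000 N, ΣAE = 22740000 N.
δ = PL/ΣAE = 3860·185/22740000 = 0.03141 mm.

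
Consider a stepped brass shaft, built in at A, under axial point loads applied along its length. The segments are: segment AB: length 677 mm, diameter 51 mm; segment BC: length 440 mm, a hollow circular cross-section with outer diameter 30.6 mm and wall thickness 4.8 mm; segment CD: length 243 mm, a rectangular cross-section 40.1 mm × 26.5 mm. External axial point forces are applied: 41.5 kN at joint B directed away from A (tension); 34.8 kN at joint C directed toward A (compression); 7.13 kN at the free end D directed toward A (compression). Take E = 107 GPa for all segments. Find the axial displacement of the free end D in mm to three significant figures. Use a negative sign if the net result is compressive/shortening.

-0.460 mm

Internal axial forces (sectioning from the free end, tension +): N_CD = -7.13 kN, N_BC = -41.93 kN, N_AB = -0.43 kN.
A_AB = 2043 mm².
A_BC = 389.1 mm².
A_CD = 1063 mm².
δ_AB = -430·677/(2043·107000) = -0.001332 mm
δ_BC = -41930·440/(389.1·107000) = -0.4432 mm
δ_CD = -7130·243/(1063·107000) = -0.01524 mm
δ = Σδ_i = -0.4598 mm.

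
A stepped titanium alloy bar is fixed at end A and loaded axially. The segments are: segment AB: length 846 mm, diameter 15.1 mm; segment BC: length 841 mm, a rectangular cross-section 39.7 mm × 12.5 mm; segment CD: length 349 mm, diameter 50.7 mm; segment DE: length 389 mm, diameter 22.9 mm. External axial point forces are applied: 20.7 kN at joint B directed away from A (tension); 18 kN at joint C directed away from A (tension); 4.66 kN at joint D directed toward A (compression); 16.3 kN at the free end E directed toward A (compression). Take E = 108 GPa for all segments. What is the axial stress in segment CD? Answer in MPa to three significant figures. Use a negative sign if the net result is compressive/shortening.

Internal axial forces (sectioning from the free end, tension +): N_DE = -16.3 kN, N_CD = -20.96 kN, N_BC = -2.96 kN, N_AB = 17.74 kN.
A_CD = 2019 mm².
σ_CD = N_CD/A_CD = -20960/2019 = -10.38 MPa.

-10.4 MPa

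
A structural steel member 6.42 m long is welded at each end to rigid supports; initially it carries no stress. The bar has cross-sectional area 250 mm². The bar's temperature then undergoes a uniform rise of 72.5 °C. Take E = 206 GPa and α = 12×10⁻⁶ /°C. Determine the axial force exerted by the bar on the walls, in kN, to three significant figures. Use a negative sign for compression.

Free thermal expansion αLΔT = 12e-6 · 6420 · 72.5 = 5.585 mm.
The walls impose strain ε = −(5.585)/6420 = -8.7000e-04; σ = Eε = 206000 · -8.7000e-04 = -179.2 MPa.
Wall reaction R = σ·A = -179.2·250 = -44800 N = -44.8 kN.

-44.8 kN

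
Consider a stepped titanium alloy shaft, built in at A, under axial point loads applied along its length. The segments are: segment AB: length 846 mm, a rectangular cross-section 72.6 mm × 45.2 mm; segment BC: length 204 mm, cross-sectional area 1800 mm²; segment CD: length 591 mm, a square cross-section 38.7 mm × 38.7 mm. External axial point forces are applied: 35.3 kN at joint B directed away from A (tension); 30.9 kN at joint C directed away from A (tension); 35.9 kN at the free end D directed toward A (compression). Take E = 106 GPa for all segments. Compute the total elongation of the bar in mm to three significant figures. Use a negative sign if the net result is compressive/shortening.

-0.0653 mm

Internal axial forces (sectioning from the free end, tension +): N_CD = -35.9 kN, N_BC = -5 kN, N_AB = 30.3 kN.
A_AB = 3282 mm².
A_CD = 1498 mm².
δ_AB = 30300·846/(3282·106000) = 0.07369 mm
δ_BC = -5000·204/(1800·106000) = -0.005346 mm
δ_CD = -35900·591/(1498·106000) = -0.1336 mm
δ = Σδ_i = -0.0653 mm.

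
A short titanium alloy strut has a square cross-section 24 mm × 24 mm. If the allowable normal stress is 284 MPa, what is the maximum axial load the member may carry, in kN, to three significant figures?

A = 576 mm².
P_max = σ_allow · A = 284 · 576 = 163600 N = 163.6 kN.

164 kN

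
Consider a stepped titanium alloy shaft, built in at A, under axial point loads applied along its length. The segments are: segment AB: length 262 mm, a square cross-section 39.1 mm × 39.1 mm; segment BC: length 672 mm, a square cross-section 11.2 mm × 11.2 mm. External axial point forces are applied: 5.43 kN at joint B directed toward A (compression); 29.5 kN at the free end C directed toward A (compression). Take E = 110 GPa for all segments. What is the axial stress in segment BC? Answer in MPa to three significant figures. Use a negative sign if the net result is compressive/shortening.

Internal axial forces (sectioning from the free end, tension +): N_BC = -29.5 kN, N_AB = -34.93 kN.
A_BC = 125.4 mm².
σ_BC = N_BC/A_BC = -29500/125.4 = -235.2 MPa.

-235 MPa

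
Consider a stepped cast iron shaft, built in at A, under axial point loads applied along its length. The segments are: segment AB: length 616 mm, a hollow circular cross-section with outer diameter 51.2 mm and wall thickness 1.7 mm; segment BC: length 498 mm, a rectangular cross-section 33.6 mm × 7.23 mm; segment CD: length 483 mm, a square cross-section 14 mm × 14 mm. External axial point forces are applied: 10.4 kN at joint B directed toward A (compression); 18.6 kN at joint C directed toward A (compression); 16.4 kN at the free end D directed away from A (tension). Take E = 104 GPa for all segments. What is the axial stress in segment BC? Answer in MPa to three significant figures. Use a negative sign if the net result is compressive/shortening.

Internal axial forces (sectioning from the free end, tension +): N_CD = 16.4 kN, N_BC = -2.2 kN, N_AB = -12.6 kN.
A_BC = 242.9 mm².
σ_BC = N_BC/A_BC = -2200/242.9 = -9.056 MPa.

-9.06 MPa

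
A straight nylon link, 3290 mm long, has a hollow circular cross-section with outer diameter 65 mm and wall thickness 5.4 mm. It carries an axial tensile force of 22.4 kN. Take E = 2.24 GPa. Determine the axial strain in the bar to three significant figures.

A = 1011 mm².
σ = N/A = 22.15 MPa; ε = σ/E = 22.15/2240 = 9.890e-03.

0.00989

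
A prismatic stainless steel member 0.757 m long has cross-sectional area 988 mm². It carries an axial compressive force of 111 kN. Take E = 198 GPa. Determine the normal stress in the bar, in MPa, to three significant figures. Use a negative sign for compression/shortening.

σ = N/A = -111000/988 = -112.3 MPa.

-112 MPa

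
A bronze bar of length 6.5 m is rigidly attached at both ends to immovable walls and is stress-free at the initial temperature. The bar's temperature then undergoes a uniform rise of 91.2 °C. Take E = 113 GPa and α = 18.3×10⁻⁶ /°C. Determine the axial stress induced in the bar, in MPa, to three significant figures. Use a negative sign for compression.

Free thermal expansion αLΔT = 18.3e-6 · 6500 · 91.2 = 10.85 mm.
The walls impose strain ε = −(10.85)/6500 = -1.6690e-03; σ = Eε = 113000 · -1.6690e-03 = -188.6 MPa.

-189 MPa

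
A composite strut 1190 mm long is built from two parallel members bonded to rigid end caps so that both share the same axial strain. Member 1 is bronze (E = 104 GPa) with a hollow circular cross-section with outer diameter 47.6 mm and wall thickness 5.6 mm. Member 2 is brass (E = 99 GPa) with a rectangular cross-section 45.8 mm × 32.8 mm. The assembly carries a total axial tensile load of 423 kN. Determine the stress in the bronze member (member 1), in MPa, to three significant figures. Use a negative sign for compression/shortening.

A_1 = 738.9 mm².
A_2 = 1502 mm².
Equal strain + equilibrium ⇒ each member carries load in proportion to AE: A₁E₁ = 76850000 N, A₂E₂ = 148700000 N, ΣAE = 225600000 N.
σ₁ = P·E₁/ΣAE = 423000·104000/225600000 = 195 MPa.

195 MPa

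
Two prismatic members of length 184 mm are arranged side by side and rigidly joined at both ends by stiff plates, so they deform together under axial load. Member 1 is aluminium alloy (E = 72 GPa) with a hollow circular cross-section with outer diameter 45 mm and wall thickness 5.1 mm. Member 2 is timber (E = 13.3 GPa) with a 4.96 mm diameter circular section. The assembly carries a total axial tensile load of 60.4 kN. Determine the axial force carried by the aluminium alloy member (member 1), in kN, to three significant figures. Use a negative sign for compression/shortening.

A_1 = 639.3 mm².
A_2 = 19.32 mm².
Equal strain + equilibrium ⇒ each member carries load in proportion to AE: A₁E₁ = 46030000 N, A₂E₂ = 257000 N, ΣAE = 46290000 N.
F₁ = P·A₁E₁/ΣAE = 60400·46030000/46290000 = 60060 N.

60.1 kN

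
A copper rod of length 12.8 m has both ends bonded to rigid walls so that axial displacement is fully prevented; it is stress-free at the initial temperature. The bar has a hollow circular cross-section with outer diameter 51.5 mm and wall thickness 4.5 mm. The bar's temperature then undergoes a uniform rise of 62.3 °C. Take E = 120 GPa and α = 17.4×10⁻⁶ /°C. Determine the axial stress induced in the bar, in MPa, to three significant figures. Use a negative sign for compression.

-130 MPa

Free thermal expansion αLΔT = 17.4e-6 · 12800 · 62.3 = 13.88 mm.
The walls impose strain ε = −(13.88)/12800 = -1.0840e-03; σ = Eε = 120000 · -1.0840e-03 = -130.1 MPa.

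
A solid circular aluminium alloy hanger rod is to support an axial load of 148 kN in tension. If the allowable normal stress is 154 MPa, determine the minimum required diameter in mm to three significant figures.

Required area A ≥ P/σ_allow = 148000/154 = 961 mm².
For a solid circular section, d ≥ √(4A/π) = 34.98 mm.

35.0 mm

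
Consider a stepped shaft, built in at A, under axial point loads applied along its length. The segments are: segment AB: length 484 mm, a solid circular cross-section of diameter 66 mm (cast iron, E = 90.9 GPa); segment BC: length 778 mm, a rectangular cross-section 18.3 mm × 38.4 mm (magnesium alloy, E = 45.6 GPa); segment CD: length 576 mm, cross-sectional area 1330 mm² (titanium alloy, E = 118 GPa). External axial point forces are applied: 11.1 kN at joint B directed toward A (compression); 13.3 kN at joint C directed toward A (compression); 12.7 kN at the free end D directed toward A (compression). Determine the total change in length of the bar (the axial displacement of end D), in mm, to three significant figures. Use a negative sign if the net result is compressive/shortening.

Internal axial forces (sectioning from the free end, tension +): N_CD = -12.7 kN, N_BC = -26 kN, N_AB = -37.1 kN.
A_AB = 3421 mm².
A_BC = 702.7 mm².
δ_AB = -37100·484/(3421·90900) = -0.05774 mm
δ_BC = -26000·778/(702.7·45600) = -0.6313 mm
δ_CD = -12700·576/(1330·118000) = -0.04661 mm
δ = Σδ_i = -0.7356 mm.

-0.736 mm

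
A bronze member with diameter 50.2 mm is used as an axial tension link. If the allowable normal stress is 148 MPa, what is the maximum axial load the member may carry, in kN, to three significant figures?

293 kN

A = 1979 mm².
P_max = σ_allow · A = 148 · 1979 = 292900 N = 292.9 kN.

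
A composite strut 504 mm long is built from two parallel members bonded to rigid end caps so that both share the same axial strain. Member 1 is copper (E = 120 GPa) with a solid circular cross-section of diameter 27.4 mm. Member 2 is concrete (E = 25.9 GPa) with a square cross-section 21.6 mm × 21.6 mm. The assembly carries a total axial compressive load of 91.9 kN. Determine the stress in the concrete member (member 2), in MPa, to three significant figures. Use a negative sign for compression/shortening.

A_1 = 589.6 mm².
A_2 = 466.6 mm².
Equal strain + equilibrium ⇒ each member carries load in proportion to AE: A₁E₁ = 70760000 N, A₂E₂ = 12080000 N, ΣAE = 82840000 N.
σ₂ = P·E₂/ΣAE = -91900·25900/82840000 = -28.73 MPa.

-28.7 MPa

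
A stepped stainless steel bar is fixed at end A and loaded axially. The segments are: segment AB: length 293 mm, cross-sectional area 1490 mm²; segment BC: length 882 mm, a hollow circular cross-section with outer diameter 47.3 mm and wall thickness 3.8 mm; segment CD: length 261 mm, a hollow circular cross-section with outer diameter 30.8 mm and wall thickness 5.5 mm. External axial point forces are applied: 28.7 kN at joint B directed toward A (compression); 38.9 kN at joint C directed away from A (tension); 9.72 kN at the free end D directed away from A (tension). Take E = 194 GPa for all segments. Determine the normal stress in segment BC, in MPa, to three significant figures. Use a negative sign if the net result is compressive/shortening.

Internal axial forces (sectioning from the free end, tension +): N_CD = 9.72 kN, N_BC = 48.62 kN, N_AB = 19.92 kN.
A_BC = 519.3 mm².
σ_BC = N_BC/A_BC = 48620/519.3 = 93.63 MPa.

93.6 MPa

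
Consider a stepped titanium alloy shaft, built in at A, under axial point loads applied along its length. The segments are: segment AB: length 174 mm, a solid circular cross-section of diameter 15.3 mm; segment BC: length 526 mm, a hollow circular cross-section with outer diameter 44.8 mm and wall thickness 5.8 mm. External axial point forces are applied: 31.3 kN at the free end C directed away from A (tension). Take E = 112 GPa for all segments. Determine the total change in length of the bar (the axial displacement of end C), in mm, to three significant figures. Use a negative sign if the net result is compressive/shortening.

Internal axial forces (sectioning from the free end, tension +): N_BC = 31.3 kN, N_AB = 31.3 kN.
A_AB = 183.9 mm².
A_BC = 710.6 mm².
δ_AB = 31300·174/(183.9·112000) = 0.2645 mm
δ_BC = 31300·526/(710.6·112000) = 0.2069 mm
δ = Σδ_i = 0.4713 mm.

0.471 mm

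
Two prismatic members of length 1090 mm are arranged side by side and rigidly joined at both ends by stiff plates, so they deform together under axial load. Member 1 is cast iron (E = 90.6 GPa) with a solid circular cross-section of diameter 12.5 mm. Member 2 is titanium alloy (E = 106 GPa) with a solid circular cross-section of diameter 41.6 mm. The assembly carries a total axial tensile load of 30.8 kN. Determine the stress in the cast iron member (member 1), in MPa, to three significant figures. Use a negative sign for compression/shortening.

A_1 = 122.7 mm².
A_2 = 1359 mm².
Equal strain + equilibrium ⇒ each member carries load in proportion to AE: A₁E₁ = 11120000 N, A₂E₂ = 144100000 N, ΣAE = 155200000 N.
σ₁ = P·E₁/ΣAE = 30800·90600/155200000 = 17.98 MPa.

18.0 MPa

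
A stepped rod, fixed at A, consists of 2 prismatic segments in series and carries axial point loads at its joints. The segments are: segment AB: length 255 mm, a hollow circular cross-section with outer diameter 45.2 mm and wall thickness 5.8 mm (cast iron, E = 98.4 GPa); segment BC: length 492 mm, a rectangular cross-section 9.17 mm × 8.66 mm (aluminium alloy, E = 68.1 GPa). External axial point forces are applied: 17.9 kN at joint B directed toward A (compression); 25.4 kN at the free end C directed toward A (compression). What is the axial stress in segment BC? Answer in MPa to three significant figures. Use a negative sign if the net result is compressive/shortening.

-320 MPa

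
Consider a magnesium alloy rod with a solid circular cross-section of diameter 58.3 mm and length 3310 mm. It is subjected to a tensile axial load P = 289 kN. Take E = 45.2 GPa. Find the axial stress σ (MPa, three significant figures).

108 MPa

A = 2669 mm².
σ = N/A = 289000/2669 = 108.3 MPa.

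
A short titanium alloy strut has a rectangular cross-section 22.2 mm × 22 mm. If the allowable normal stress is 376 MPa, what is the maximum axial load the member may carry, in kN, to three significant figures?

A = 488.4 mm².
P_max = σ_allow · A = 376 · 488.4 = 183600 N = 183.6 kN.

184 kN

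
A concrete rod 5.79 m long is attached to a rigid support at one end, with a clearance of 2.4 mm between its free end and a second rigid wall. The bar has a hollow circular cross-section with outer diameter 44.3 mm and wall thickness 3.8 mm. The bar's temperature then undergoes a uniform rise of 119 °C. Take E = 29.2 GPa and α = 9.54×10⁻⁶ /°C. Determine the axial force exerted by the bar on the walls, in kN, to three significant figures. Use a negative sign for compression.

-10.2 kN

Free thermal expansion αLΔT = 9.54e-6 · 5790 · 119 = 6.573 mm.
The walls engage after the gap closes; constrained expansion = 6.573 − 2.4 = 4.173 mm.
The walls impose strain ε = −(4.173)/5790 = -7.2075e-04; σ = Eε = 29200 · -7.2075e-04 = -21.05 MPa.
Wall reaction R = σ·A = -21.05·483.5 = -10180 N = -10.18 kN.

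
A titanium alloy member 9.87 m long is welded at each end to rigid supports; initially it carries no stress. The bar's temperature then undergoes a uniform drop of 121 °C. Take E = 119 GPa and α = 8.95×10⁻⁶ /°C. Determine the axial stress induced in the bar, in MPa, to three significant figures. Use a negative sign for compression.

Free thermal expansion αLΔT = 8.95e-6 · 9870 · -121 = -10.69 mm.
The walls impose strain ε = −(-10.69)/9870 = 1.0829e-03; σ = Eε = 119000 · 1.0829e-03 = 128.9 MPa.

129 MPa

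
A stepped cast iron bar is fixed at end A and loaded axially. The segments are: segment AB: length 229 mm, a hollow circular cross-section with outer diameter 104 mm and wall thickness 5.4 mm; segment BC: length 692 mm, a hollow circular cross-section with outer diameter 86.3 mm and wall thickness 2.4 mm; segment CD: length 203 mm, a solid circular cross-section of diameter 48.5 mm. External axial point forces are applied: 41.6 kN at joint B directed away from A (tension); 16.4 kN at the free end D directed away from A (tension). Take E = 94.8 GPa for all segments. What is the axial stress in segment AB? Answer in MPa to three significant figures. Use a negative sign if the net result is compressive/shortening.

Internal axial forces (sectioning from the free end, tension +): N_CD = 16.4 kN, N_BC = 16.4 kN, N_AB = 58 kN.
A_AB = 1673 mm².
σ_AB = N_AB/A_AB = 58000/1673 = 34.67 MPa.

34.7 MPa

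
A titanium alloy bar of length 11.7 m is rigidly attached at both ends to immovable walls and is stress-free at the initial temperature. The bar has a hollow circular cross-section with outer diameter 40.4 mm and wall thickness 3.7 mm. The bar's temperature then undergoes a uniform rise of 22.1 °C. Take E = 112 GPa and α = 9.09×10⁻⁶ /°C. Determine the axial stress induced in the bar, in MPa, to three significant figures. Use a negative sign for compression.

Free thermal expansion αLΔT = 9.09e-6 · 11700 · 22.1 = 2.35 mm.
The walls impose strain ε = −(2.35)/11700 = -2.0089e-04; σ = Eε = 112000 · -2.0089e-04 = -22.5 MPa.

-22.5 MPa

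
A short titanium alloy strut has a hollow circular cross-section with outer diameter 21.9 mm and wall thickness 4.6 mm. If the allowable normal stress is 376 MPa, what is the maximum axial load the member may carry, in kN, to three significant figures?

94.0 kN

A = 250 mm².
P_max = σ_allow · A = 376 · 250 = 94000 N = 94 kN.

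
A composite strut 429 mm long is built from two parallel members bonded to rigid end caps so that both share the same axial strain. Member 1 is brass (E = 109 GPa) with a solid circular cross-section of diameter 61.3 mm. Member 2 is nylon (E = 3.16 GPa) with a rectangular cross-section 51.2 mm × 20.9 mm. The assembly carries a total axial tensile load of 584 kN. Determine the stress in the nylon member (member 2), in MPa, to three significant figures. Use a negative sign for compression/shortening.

A_1 = 2951 mm².
A_2 = 1070 mm².
Equal strain + equilibrium ⇒ each member carries load in proportion to AE: A₁E₁ = 321700000 N, A₂E₂ = 3381000 N, ΣAE = 325100000 N.
σ₂ = P·E₂/ΣAE = 584000·3160/325100000 = 5.677 MPa.

5.68 MPa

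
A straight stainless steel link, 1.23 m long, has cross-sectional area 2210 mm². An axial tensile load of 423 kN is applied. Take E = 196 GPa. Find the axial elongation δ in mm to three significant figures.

δ_mech = NL/(AE) = 423000·1230/(2210·196000) = 1.201 mm.

1.20 mm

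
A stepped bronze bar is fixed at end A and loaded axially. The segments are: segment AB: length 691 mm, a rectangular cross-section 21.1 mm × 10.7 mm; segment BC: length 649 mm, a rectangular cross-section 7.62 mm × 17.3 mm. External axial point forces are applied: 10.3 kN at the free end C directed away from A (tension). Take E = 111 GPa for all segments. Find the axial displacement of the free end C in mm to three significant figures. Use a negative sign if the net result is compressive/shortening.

0.741 mm

Internal axial forces (sectioning from the free end, tension +): N_BC = 10.3 kN, N_AB = 10.3 kN.
A_AB = 225.8 mm².
A_BC = 131.8 mm².
δ_AB = 10300·691/(225.8·111000) = 0.284 mm
δ_BC = 10300·649/(131.8·111000) = 0.4568 mm
δ = Σδ_i = 0.7408 mm.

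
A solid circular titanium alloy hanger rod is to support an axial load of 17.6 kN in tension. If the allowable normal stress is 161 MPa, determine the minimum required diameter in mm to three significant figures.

11.8 mm

Required area A ≥ P/σ_allow = 17600/161 = 109.3 mm².
For a solid circular section, d ≥ √(4A/π) = 11.8 mm.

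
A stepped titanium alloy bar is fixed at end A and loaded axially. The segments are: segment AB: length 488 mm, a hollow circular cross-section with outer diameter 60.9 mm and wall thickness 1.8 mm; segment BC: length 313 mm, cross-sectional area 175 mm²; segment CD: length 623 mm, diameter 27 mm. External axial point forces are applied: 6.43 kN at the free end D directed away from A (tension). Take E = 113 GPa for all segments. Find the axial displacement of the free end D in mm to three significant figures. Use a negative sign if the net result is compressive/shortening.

Internal axial forces (sectioning from the free end, tension +): N_CD = 6.43 kN, N_BC = 6.43 kN, N_AB = 6.43 kN.
A_AB = 334.2 mm².
A_CD = 572.6 mm².
δ_AB = 6430·488/(334.2·113000) = 0.08309 mm
δ_BC = 6430·313/(175·113000) = 0.1018 mm
δ_CD = 6430·623/(572.6·113000) = 0.06192 mm
δ = Σδ_i = 0.2468 mm.

0.247 mm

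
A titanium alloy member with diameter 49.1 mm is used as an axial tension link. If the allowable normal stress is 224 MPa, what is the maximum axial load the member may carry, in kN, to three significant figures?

A = 1893 mm².
P_max = σ_allow · A = 224 · 1893 = 424100 N = 424.1 kN.

424 kN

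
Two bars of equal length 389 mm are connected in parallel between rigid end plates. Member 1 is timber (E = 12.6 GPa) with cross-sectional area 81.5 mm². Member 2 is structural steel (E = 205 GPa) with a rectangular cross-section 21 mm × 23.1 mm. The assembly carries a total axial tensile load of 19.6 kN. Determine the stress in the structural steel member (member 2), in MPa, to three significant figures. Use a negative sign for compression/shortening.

40.0 MPa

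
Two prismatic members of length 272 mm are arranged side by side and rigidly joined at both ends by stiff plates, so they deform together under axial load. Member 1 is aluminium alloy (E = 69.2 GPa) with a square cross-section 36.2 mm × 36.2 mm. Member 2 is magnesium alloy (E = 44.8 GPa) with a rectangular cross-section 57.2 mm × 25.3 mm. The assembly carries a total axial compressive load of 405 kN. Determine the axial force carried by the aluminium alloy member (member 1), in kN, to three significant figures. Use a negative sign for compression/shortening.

-236 kN

A_1 = 1310 mm².
A_2 = 1447 mm².
Equal strain + equilibrium ⇒ each member carries load in proportion to AE: A₁E₁ = 90680000 N, A₂E₂ = 64830000 N, ΣAE = 155500000 N.
F₁ = P·A₁E₁/ΣAE = -405000·90680000/155500000 = -236200 N.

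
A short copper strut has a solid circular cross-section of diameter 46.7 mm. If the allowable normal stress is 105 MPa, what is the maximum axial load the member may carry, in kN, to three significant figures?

180 kN

A = 1713 mm².
P_max = σ_allow · A = 105 · 1713 = 179900 N = 179.9 kN.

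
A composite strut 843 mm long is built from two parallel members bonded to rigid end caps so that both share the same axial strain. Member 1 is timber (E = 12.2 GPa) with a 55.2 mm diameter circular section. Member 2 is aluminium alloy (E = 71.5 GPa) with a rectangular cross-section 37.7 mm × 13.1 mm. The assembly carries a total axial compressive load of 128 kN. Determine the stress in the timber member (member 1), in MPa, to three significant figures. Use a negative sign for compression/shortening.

A_1 = 2393 mm².
A_2 = 493.9 mm².
Equal strain + equilibrium ⇒ each member carries load in proportion to AE: A₁E₁ = 29200000 N, A₂E₂ = 35310000 N, ΣAE = 64510000 N.
σ₁ = P·E₁/ΣAE = -128000·12200/64510000 = -24.21 MPa.

-24.2 MPa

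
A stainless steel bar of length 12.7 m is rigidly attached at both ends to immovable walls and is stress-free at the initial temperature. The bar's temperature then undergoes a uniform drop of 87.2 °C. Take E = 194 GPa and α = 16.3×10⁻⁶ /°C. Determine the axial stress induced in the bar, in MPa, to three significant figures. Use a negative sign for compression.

Free thermal expansion αLΔT = 16.3e-6 · 12700 · -87.2 = -18.05 mm.
The walls impose strain ε = −(-18.05)/12700 = 1.4214e-03; σ = Eε = 194000 · 1.4214e-03 = 275.7 MPa.

276 MPa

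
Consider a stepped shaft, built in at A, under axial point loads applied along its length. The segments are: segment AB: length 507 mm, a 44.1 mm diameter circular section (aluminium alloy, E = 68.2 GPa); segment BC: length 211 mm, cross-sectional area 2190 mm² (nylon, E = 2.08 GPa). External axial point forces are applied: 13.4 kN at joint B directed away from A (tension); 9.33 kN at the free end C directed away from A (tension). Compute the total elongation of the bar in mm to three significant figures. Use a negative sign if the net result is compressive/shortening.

Internal axial forces (sectioning from the free end, tension +): N_BC = 9.33 kN, N_AB = 22.73 kN.
A_AB = 1527 mm².
δ_AB = 22730·507/(1527·68200) = 0.1106 mm
δ_BC = 9330·211/(2190·2080) = 0.4322 mm
δ = Σδ_i = 0.5428 mm.

0.543 mm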